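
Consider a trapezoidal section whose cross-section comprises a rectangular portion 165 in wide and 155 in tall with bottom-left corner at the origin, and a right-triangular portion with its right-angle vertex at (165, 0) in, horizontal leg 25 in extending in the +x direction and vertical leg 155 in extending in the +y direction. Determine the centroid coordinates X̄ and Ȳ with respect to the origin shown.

X̄ = 88.90 in, Ȳ = 75.68 in

rectangular portion: A = 165 × 155 = 25575.00, centroid at (82.50, 77.50).
triangular portion: A = ½·25·155 = 1937.50, centroid at (173.33, 51.67).
ΣA = 27512.50 in²
ΣAX̄ = (25575.00)(82.50) + (1937.50)(173.33) = 2445770.83 in³
ΣAȲ = (25575.00)(77.50) + (1937.50)(51.67) = 2082166.67 in³
X̄ = 2445770.83 / 27512.50 = 88.90 in
Ȳ = 2082166.67 / 27512.50 = 75.68 in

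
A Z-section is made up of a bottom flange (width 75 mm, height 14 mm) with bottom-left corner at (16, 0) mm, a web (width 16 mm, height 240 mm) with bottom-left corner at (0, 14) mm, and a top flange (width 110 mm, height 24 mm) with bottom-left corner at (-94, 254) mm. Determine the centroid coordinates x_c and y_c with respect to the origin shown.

x_c = -2.13 mm, y_c = 162.57 mm

bottom flange: A = 75 × 14 = 1050.00, centroid at (53.50, 7.00).
web: A = 16 × 240 = 3840.00, centroid at (8.00, 134.00).
top flange: A = 110 × 24 = 2640.00, centroid at (-39.00, 266.00).
ΣA = 7530.00 mm²
ΣAx_c = (1050.00)(53.50) + (3840.00)(8.00) + (2640.00)(-39.00) = -16065.00 mm³
ΣAy_c = (1050.00)(7.00) + (3840.00)(134.00) + (2640.00)(266.00) = 1224150.00 mm³
x_c = -16065.00 / 7530.00 = -2.13 mm
y_c = 1224150.00 / 7530.00 = 162.57 mm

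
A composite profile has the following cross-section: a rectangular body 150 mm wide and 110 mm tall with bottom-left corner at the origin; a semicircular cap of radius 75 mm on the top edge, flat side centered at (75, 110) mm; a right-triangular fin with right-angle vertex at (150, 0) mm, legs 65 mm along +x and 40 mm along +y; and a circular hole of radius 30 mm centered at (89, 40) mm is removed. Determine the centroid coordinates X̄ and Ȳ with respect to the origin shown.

Part | A | x̄ᵢ | ȳᵢ | A·x̄ᵢ | A·ȳᵢ
rectangular body | 16500.00 | 75.00 | 55.00 | 1237500.00 | 907500.00
semicircular top | 8835.73 | 75.00 | 141.83 | 662679.70 | 1253180.23
triangular fin | 1300.00 | 171.67 | 13.33 | 223166.67 | 17333.33
hole | -2827.43 | 89.00 | 40.00 | -251641.57 | -113097.34
Σ | 23808.30 |  |  | 1871704.80 | 2064916.23
X̄ = 1871704.80 / 23808.30 = 78.62 mm
Ȳ = 2064916.23 / 23808.30 = 86.73 mm

X̄ = 78.62 mm, Ȳ = 86.73 mm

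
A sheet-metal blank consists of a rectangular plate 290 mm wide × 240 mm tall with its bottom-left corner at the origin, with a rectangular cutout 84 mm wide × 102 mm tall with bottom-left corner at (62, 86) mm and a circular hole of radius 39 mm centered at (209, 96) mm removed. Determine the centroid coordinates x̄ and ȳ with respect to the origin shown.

plate: A = 290 × 240 = 69600.00, centroid at (145.00, 120.00).
hole 1: A = −(84 × 102) = -8568.00, centroid at (104.00, 137.00).
hole 2: A = −π·39² = -4778.36, centroid at (209.00, 96.00).
ΣA = 56253.64 mm², ΣAx̄ = 8202250.25 mm³, ΣAȳ = 6719461.21 mm³.
x̄ = 8202250.25/56253.64 = 145.81 mm; ȳ = 6719461.21/56253.64 = 119.45 mm.

x̄ = 145.81 mm, ȳ = 119.45 mm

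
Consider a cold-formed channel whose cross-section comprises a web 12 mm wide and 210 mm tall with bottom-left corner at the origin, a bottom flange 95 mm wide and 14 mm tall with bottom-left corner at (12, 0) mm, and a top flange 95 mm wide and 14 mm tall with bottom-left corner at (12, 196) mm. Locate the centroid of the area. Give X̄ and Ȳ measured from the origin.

web: A = 12 × 210 = 2520.00, centroid at (6.00, 105.00).
bottom flange: A = 95 × 14 = 1330.00, centroid at (59.50, 7.00).
top flange: A = 95 × 14 = 1330.00, centroid at (59.50, 203.00).
ΣA = 5180.00 mm², ΣAX̄ = 173390.00 mm³, ΣAȲ = 543900.00 mm³.
X̄ = 173390.00/5180.00 = 33.47 mm; Ȳ = 543900.00/5180.00 = 105.00 mm.

X̄ = 33.47 mm, Ȳ = 105.00 mm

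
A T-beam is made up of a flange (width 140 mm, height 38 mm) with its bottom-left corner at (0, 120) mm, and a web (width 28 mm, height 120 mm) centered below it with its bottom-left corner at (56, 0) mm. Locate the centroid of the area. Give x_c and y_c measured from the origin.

web: A = 28 × 120 = 3360.00, centroid at (70.00, 60.00).
flange: A = 140 × 38 = 5320.00, centroid at (70.00, 139.00).
ΣA = 8680.00 mm²
ΣAx_c = (3360.00)(70.00) + (5320.00)(70.00) = 607600.00 mm³
ΣAy_c = (3360.00)(60.00) + (5320.00)(139.00) = 941080.00 mm³
x_c = 607600.00 / 8680.00 = 70.00 mm
y_c = 941080.00 / 8680.00 = 108.42 mm

x_c = 70.00 mm, y_c = 108.42 mm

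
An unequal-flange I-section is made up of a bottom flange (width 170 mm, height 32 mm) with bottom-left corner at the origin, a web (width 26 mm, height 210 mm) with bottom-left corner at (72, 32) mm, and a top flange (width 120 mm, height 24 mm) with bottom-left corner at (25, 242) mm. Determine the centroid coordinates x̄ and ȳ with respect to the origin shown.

bottom flange: A = 170 × 32 = 5440.00, centroid at (85.00, 16.00).
web: A = 26 × 210 = 5460.00, centroid at (85.00, 137.00).
top flange: A = 120 × 24 = 2880.00, centroid at (85.00, 254.00).
ΣA = 13780.00 mm², ΣAx̄ = 1171300.00 mm³, ΣAȳ = 1566580.00 mm³.
x̄ = 1171300.00/13780.00 = 85.00 mm; ȳ = 1566580.00/13780.00 = 113.69 mm.

x̄ = 85.00 mm, ȳ = 113.69 mm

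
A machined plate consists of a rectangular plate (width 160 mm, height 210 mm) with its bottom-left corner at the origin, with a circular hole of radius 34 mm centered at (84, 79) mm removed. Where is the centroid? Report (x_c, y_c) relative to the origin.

x_c = 79.52 mm, y_c = 108.15 mm

plate: A = 160 × 210 = 33600.00, centroid at (80.00, 105.00).
hole: A = −π·34² = -3631.68, centroid at (84.00, 79.00).
ΣA = 29968.32 mm²
ΣAx_c = (33600.00)(80.00) + (-3631.68)(84.00) = 2382938.79 mm³
ΣAy_c = (33600.00)(105.00) + (-3631.68)(79.00) = 3241097.19 mm³
x_c = 2382938.79 / 29968.32 = 79.52 mm
y_c = 3241097.19 / 29968.32 = 108.15 mm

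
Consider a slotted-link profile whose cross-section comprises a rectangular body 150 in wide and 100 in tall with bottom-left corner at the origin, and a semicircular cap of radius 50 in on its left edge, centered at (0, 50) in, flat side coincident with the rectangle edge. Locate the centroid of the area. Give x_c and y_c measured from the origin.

x_c = 55.04 in, y_c = 50.00 in

rectangular body: A = 150 × 100 = 15000.00, centroid at (75.00, 50.00).
semicircular end: A = ½π·50² = 3926.99, centroid at (-21.22, 50.00).
ΣA = 18926.99 in², ΣAx_c = 1041666.67 in³, ΣAy_c = 946349.54 in³.
x_c = 1041666.67/18926.99 = 55.04 in; y_c = 946349.54/18926.99 = 50.00 in.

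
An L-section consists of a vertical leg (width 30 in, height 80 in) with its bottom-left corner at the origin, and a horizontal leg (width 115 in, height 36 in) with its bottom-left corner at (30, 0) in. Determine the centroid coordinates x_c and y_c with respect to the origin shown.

vertical leg: A = 30 × 80 = 2400.00, centroid at (15.00, 40.00).
horizontal leg: A = 115 × 36 = 4140.00, centroid at (87.50, 18.00).
ΣA = 6540.00 in², ΣAx_c = 398250.00 in³, ΣAy_c = 170520.00 in³.
x_c = 398250.00/6540.00 = 60.89 in; y_c = 170520.00/6540.00 = 26.07 in.

x_c = 60.89 in, y_c = 26.07 in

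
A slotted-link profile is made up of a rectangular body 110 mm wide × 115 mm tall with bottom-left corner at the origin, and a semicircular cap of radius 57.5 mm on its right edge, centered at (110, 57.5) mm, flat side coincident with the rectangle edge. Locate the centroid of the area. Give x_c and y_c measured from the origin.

x_c = 78.11 mm, y_c = 57.50 mm

rectangular body: A = 110 × 115 = 12650.00, centroid at (55.00, 57.50).
semicircular end: A = ½π·57.5² = 5193.45, centroid at (134.40, 57.50).
ΣA = 17843.45 mm²
ΣAx_c = (12650.00)(55.00) + (5193.45)(134.40) = 1393768.57 mm³
ΣAy_c = (12650.00)(57.50) + (5193.45)(57.50) = 1025998.11 mm³
x_c = 1393768.57 / 17843.45 = 78.11 mm
y_c = 1025998.11 / 17843.45 = 57.50 mm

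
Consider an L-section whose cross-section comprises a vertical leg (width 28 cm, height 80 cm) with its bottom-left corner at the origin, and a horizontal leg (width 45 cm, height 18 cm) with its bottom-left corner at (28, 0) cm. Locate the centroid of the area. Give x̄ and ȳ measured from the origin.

Part | A | x̄ᵢ | ȳᵢ | A·x̄ᵢ | A·ȳᵢ
vertical leg | 2240.00 | 14.00 | 40.00 | 31360.00 | 89600.00
horizontal leg | 810.00 | 50.50 | 9.00 | 40905.00 | 7290.00
Σ | 3050.00 |  |  | 72265.00 | 96890.00
x̄ = 72265.00 / 3050.00 = 23.69 cm
ȳ = 96890.00 / 3050.00 = 31.77 cm

x̄ = 23.69 cm, ȳ = 31.77 cm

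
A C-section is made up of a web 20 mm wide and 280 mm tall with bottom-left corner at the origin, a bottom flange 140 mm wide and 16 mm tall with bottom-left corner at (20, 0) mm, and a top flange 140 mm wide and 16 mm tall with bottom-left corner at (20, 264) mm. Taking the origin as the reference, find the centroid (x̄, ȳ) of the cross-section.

web: A = 20 × 280 = 5600.00, centroid at (10.00, 140.00).
bottom flange: A = 140 × 16 = 2240.00, centroid at (90.00, 8.00).
top flange: A = 140 × 16 = 2240.00, centroid at (90.00, 272.00).
ΣA = 10080.00 mm²
ΣAx̄ = (5600.00)(10.00) + (2240.00)(90.00) + (2240.00)(90.00) = 459200.00 mm³
ΣAȳ = (5600.00)(140.00) + (2240.00)(8.00) + (2240.00)(272.00) = 1411200.00 mm³
x̄ = 459200.00 / 10080.00 = 45.56 mm
ȳ = 1411200.00 / 10080.00 = 140.00 mm

x̄ = 45.56 mm, ȳ = 140.00 mm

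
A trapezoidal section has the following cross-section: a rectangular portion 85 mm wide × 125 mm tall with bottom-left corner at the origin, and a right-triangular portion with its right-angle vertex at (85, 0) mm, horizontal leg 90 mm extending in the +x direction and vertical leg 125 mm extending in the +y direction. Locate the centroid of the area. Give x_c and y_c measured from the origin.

rectangular portion: A = 85 × 125 = 10625.00, centroid at (42.50, 62.50).
triangular portion: A = ½·90·125 = 5625.00, centroid at (115.00, 41.67).
ΣA = 16250.00 mm²
ΣAx_c = (10625.00)(42.50) + (5625.00)(115.00) = 1098437.50 mm³
ΣAy_c = (10625.00)(62.50) + (5625.00)(41.67) = 898437.50 mm³
x_c = 1098437.50 / 16250.00 = 67.60 mm
y_c = 898437.50 / 16250.00 = 55.29 mm

x_c = 67.60 mm, y_c = 55.29 mm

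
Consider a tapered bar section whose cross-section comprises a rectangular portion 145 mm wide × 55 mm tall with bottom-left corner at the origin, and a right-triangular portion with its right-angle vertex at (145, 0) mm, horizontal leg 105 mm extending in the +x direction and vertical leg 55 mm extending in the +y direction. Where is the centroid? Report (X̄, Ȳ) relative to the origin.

Part | A | x̄ᵢ | ȳᵢ | A·x̄ᵢ | A·ȳᵢ
rectangular portion | 7975.00 | 72.50 | 27.50 | 578187.50 | 219312.50
triangular portion | 2887.50 | 180.00 | 18.33 | 519750.00 | 52937.50
Σ | 10862.50 |  |  | 1097937.50 | 272250.00
X̄ = 1097937.50 / 10862.50 = 101.08 mm
Ȳ = 272250.00 / 10862.50 = 25.06 mm

X̄ = 101.08 mm, Ȳ = 25.06 mm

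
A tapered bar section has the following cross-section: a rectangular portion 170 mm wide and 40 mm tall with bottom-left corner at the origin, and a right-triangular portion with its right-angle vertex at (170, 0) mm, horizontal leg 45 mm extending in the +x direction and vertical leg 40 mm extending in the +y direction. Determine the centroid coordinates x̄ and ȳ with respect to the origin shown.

x̄ = 96.69 mm, ȳ = 19.22 mm

Part | A | x̄ᵢ | ȳᵢ | A·x̄ᵢ | A·ȳᵢ
rectangular portion | 6800.00 | 85.00 | 20.00 | 578000.00 | 136000.00
triangular portion | 900.00 | 185.00 | 13.33 | 166500.00 | 12000.00
Σ | 7700.00 |  |  | 744500.00 | 148000.00
x̄ = 744500.00 / 7700.00 = 96.69 mm
ȳ = 148000.00 / 7700.00 = 19.22 mm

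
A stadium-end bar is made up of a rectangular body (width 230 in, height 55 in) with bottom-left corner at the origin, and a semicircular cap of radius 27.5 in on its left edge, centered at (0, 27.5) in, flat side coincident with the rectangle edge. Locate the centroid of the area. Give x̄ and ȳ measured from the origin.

x̄ = 104.13 in, ȳ = 27.50 in

rectangular body: A = 230 × 55 = 12650.00, centroid at (115.00, 27.50).
semicircular end: A = ½π·27.5² = 1187.91, centroid at (-11.67, 27.50).
ΣA = 13837.91 in², ΣAx̄ = 1440885.42 in³, ΣAȳ = 380542.65 in³.
x̄ = 1440885.42/13837.91 = 104.13 in; ȳ = 380542.65/13837.91 = 27.50 in.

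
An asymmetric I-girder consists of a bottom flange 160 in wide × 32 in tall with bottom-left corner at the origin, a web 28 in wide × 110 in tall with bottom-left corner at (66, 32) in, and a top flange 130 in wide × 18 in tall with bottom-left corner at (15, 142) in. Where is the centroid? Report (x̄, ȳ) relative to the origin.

bottom flange: A = 160 × 32 = 5120.00, centroid at (80.00, 16.00).
web: A = 28 × 110 = 3080.00, centroid at (80.00, 87.00).
top flange: A = 130 × 18 = 2340.00, centroid at (80.00, 151.00).
ΣA = 10540.00 in²
ΣAx̄ = (5120.00)(80.00) + (3080.00)(80.00) + (2340.00)(80.00) = 843200.00 in³
ΣAȳ = (5120.00)(16.00) + (3080.00)(87.00) + (2340.00)(151.00) = 703220.00 in³
x̄ = 843200.00 / 10540.00 = 80.00 in
ȳ = 703220.00 / 10540.00 = 66.72 in

x̄ = 80.00 in, ȳ = 66.72 in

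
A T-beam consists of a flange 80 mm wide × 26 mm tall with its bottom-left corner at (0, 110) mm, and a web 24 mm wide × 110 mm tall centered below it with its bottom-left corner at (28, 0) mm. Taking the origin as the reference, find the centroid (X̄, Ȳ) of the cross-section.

web: A = 24 × 110 = 2640.00, centroid at (40.00, 55.00).
flange: A = 80 × 26 = 2080.00, centroid at (40.00, 123.00).
ΣA = 4720.00 mm²
ΣAX̄ = (2640.00)(40.00) + (2080.00)(40.00) = 188800.00 mm³
ΣAȲ = (2640.00)(55.00) + (2080.00)(123.00) = 401040.00 mm³
X̄ = 188800.00 / 4720.00 = 40.00 mm
Ȳ = 401040.00 / 4720.00 = 84.97 mm

X̄ = 40.00 mm, Ȳ = 84.97 mm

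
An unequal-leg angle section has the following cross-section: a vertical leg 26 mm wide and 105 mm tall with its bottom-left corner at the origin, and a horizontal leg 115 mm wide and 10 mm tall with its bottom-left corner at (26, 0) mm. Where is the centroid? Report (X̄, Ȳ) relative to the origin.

X̄ = 33.90 mm, Ȳ = 38.42 mm

vertical leg: A = 26 × 105 = 2730.00, centroid at (13.00, 52.50).
horizontal leg: A = 115 × 10 = 1150.00, centroid at (83.50, 5.00).
ΣA = 3880.00 mm²
ΣAX̄ = (2730.00)(13.00) + (1150.00)(83.50) = 131515.00 mm³
ΣAȲ = (2730.00)(52.50) + (1150.00)(5.00) = 149075.00 mm³
X̄ = 131515.00 / 3880.00 = 33.90 mm
Ȳ = 149075.00 / 3880.00 = 38.42 mm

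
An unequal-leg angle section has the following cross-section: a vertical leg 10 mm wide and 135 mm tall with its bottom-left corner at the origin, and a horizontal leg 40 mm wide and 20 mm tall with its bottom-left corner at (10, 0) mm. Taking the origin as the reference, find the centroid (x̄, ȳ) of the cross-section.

Part | A | x̄ᵢ | ȳᵢ | A·x̄ᵢ | A·ȳᵢ
vertical leg | 1350.00 | 5.00 | 67.50 | 6750.00 | 91125.00
horizontal leg | 800.00 | 30.00 | 10.00 | 24000.00 | 8000.00
Σ | 2150.00 |  |  | 30750.00 | 99125.00
x̄ = 30750.00 / 2150.00 = 14.30 mm
ȳ = 99125.00 / 2150.00 = 46.10 mm

x̄ = 14.30 mm, ȳ = 46.10 mm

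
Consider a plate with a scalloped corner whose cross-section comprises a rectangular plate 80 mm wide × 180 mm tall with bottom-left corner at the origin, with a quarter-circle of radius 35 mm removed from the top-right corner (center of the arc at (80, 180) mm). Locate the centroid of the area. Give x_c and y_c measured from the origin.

x_c = 38.20 mm, y_c = 84.62 mm

Part | A | x̄ᵢ | ȳᵢ | A·x̄ᵢ | A·ȳᵢ
plate | 14400.00 | 40.00 | 90.00 | 576000.00 | 1296000.00
removed quarter-circle | -962.11 | 65.15 | 165.15 | -62677.35 | -158888.63
Σ | 13437.89 |  |  | 513322.65 | 1137111.37
x_c = 513322.65 / 13437.89 = 38.20 mm
y_c = 1137111.37 / 13437.89 = 84.62 mm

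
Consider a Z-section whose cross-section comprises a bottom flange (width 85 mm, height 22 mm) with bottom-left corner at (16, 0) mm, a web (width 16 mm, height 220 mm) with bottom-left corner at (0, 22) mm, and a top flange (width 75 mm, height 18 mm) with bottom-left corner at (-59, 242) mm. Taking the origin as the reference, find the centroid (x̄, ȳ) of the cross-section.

bottom flange: A = 85 × 22 = 1870.00, centroid at (58.50, 11.00).
web: A = 16 × 220 = 3520.00, centroid at (8.00, 132.00).
top flange: A = 75 × 18 = 1350.00, centroid at (-21.50, 251.00).
ΣA = 6740.00 mm², ΣAx̄ = 108530.00 mm³, ΣAȳ = 824060.00 mm³.
x̄ = 108530.00/6740.00 = 16.10 mm; ȳ = 824060.00/6740.00 = 122.26 mm.

x̄ = 16.10 mm, ȳ = 122.26 mm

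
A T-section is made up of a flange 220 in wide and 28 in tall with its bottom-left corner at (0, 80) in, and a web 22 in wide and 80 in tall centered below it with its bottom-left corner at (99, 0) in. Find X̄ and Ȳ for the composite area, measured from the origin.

web: A = 22 × 80 = 1760.00, centroid at (110.00, 40.00).
flange: A = 220 × 28 = 6160.00, centroid at (110.00, 94.00).
ΣA = 7920.00 in², ΣAX̄ = 871200.00 in³, ΣAȲ = 649440.00 in³.
X̄ = 871200.00/7920.00 = 110.00 in; Ȳ = 649440.00/7920.00 = 82.00 in.

X̄ = 110.00 in, Ȳ = 82.00 in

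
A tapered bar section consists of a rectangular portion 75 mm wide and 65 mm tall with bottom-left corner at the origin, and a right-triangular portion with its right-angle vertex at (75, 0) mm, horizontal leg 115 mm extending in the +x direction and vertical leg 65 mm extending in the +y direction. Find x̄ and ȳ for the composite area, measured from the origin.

rectangular portion: A = 75 × 65 = 4875.00, centroid at (37.50, 32.50).
triangular portion: A = ½·115·65 = 3737.50, centroid at (113.33, 21.67).
ΣA = 8612.50 mm², ΣAx̄ = 606395.83 mm³, ΣAȳ = 239416.67 mm³.
x̄ = 606395.83/8612.50 = 70.41 mm; ȳ = 239416.67/8612.50 = 27.80 mm.

x̄ = 70.41 mm, ȳ = 27.80 mm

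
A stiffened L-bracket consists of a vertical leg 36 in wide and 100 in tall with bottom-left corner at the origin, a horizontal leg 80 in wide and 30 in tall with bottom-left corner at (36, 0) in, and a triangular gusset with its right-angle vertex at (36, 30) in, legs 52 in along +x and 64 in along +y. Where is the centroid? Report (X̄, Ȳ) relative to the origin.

X̄ = 43.83 in, Ȳ = 39.33 in

vertical leg: A = 36 × 100 = 3600.00, centroid at (18.00, 50.00).
horizontal leg: A = 80 × 30 = 2400.00, centroid at (76.00, 15.00).
gusset: A = ½·52·64 = 1664.00, centroid at (53.33, 51.33).
ΣA = 7664.00 in²
ΣAX̄ = (3600.00)(18.00) + (2400.00)(76.00) + (1664.00)(53.33) = 335946.67 in³
ΣAȲ = (3600.00)(50.00) + (2400.00)(15.00) + (1664.00)(51.33) = 301418.67 in³
X̄ = 335946.67 / 7664.00 = 43.83 in
Ȳ = 301418.67 / 7664.00 = 39.33 in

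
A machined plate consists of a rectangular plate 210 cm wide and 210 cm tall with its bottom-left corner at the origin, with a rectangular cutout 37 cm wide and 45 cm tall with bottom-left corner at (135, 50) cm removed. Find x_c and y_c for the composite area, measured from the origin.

x_c = 103.10 cm, y_c = 106.28 cm

plate: A = 210 × 210 = 44100.00, centroid at (105.00, 105.00).
hole: A = −(37 × 45) = -1665.00, centroid at (153.50, 72.50).
ΣA = 42435.00 cm², ΣAx_c = 4374922.50 cm³, ΣAy_c = 4509787.50 cm³.
x_c = 4374922.50/42435.00 = 103.10 cm; y_c = 4509787.50/42435.00 = 106.28 cm.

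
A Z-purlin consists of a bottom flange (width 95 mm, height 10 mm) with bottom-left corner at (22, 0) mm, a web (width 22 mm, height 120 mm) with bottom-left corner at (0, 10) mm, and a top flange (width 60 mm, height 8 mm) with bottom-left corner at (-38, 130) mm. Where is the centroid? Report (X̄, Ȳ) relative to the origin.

bottom flange: A = 95 × 10 = 950.00, centroid at (69.50, 5.00).
web: A = 22 × 120 = 2640.00, centroid at (11.00, 70.00).
top flange: A = 60 × 8 = 480.00, centroid at (-8.00, 134.00).
ΣA = 4070.00 mm², ΣAX̄ = 91225.00 mm³, ΣAȲ = 253870.00 mm³.
X̄ = 91225.00/4070.00 = 22.41 mm; Ȳ = 253870.00/4070.00 = 62.38 mm.

X̄ = 22.41 mm, Ȳ = 62.38 mm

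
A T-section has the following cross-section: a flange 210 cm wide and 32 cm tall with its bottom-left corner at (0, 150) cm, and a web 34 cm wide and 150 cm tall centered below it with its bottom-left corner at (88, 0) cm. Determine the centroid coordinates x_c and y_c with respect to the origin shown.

x_c = 105.00 cm, y_c = 126.74 cm

Part | A | x̄ᵢ | ȳᵢ | A·x̄ᵢ | A·ȳᵢ
web | 5100.00 | 105.00 | 75.00 | 535500.00 | 382500.00
flange | 6720.00 | 105.00 | 166.00 | 705600.00 | 1115520.00
Σ | 11820.00 |  |  | 1241100.00 | 1498020.00
x_c = 1241100.00 / 11820.00 = 105.00 cm
y_c = 1498020.00 / 11820.00 = 126.74 cm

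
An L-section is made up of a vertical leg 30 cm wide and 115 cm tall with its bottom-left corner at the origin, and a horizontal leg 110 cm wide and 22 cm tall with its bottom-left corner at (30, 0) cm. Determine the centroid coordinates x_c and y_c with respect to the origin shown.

Part | A | x̄ᵢ | ȳᵢ | A·x̄ᵢ | A·ȳᵢ
vertical leg | 3450.00 | 15.00 | 57.50 | 51750.00 | 198375.00
horizontal leg | 2420.00 | 85.00 | 11.00 | 205700.00 | 26620.00
Σ | 5870.00 |  |  | 257450.00 | 224995.00
x_c = 257450.00 / 5870.00 = 43.86 cm
y_c = 224995.00 / 5870.00 = 38.33 cm

x_c = 43.86 cm, y_c = 38.33 cm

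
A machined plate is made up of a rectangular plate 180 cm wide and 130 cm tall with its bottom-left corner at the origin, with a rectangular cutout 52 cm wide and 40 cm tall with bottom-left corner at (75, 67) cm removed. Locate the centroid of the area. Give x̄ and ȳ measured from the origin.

Part | A | x̄ᵢ | ȳᵢ | A·x̄ᵢ | A·ȳᵢ
plate | 23400.00 | 90.00 | 65.00 | 2106000.00 | 1521000.00
hole | -2080.00 | 101.00 | 87.00 | -210080.00 | -180960.00
Σ | 21320.00 |  |  | 1895920.00 | 1340040.00
x̄ = 1895920.00 / 21320.00 = 88.93 cm
ȳ = 1340040.00 / 21320.00 = 62.85 cm

x̄ = 88.93 cm, ȳ = 62.85 cm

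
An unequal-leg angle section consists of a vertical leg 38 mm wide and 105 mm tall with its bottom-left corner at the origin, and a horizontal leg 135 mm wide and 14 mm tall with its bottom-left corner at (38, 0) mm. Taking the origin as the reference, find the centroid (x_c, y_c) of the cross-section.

vertical leg: A = 38 × 105 = 3990.00, centroid at (19.00, 52.50).
horizontal leg: A = 135 × 14 = 1890.00, centroid at (105.50, 7.00).
ΣA = 5880.00 mm², ΣAx_c = 275205.00 mm³, ΣAy_c = 222705.00 mm³.
x_c = 275205.00/5880.00 = 46.80 mm; y_c = 222705.00/5880.00 = 37.88 mm.

x_c = 46.80 mm, y_c = 37.88 mm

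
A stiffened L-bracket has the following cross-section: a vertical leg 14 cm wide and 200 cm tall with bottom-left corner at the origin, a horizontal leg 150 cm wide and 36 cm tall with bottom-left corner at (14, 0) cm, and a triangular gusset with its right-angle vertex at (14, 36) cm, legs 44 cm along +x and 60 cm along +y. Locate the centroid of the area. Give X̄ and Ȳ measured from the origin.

vertical leg: A = 14 × 200 = 2800.00, centroid at (7.00, 100.00).
horizontal leg: A = 150 × 36 = 5400.00, centroid at (89.00, 18.00).
gusset: A = ½·44·60 = 1320.00, centroid at (28.67, 56.00).
ΣA = 9520.00 cm², ΣAX̄ = 538040.00 cm³, ΣAȲ = 451120.00 cm³.
X̄ = 538040.00/9520.00 = 56.52 cm; Ȳ = 451120.00/9520.00 = 47.39 cm.

X̄ = 56.52 cm, Ȳ = 47.39 cm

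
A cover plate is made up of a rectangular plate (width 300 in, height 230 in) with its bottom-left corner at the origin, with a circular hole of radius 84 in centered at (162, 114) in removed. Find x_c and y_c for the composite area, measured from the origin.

plate: A = 300 × 230 = 69000.00, centroid at (150.00, 115.00).
hole: A = −π·84² = -22167.08, centroid at (162.00, 114.00).
ΣA = 46832.92 in², ΣAx_c = 6758933.40 in³, ΣAy_c = 5407953.13 in³.
x_c = 6758933.40/46832.92 = 144.32 in; y_c = 5407953.13/46832.92 = 115.47 in.

x_c = 144.32 in, y_c = 115.47 in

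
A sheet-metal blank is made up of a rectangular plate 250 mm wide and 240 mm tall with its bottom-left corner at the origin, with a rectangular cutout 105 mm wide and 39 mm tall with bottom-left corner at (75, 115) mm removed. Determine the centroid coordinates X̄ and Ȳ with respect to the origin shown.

plate: A = 250 × 240 = 60000.00, centroid at (125.00, 120.00).
hole: A = −(105 × 39) = -4095.00, centroid at (127.50, 134.50).
ΣA = 55905.00 mm², ΣAX̄ = 6977887.50 mm³, ΣAȲ = 6649222.50 mm³.
X̄ = 6977887.50/55905.00 = 124.82 mm; Ȳ = 6649222.50/55905.00 = 118.94 mm.

X̄ = 124.82 mm, Ȳ = 118.94 mm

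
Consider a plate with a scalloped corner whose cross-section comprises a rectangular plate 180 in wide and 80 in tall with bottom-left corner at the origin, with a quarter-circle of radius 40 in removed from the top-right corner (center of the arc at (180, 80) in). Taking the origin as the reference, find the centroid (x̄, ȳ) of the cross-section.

x̄ = 83.02 in, ȳ = 37.80 in

plate: A = 180 × 80 = 14400.00, centroid at (90.00, 40.00).
removed quarter-circle: A = −¼π·40² = -1256.64, centroid at (163.02, 63.02).
ΣA = 13143.36 in²
ΣAx̄ = (14400.00)(90.00) + (-1256.64)(163.02) = 1091138.66 in³
ΣAȳ = (14400.00)(40.00) + (-1256.64)(63.02) = 496802.37 in³
x̄ = 1091138.66 / 13143.36 = 83.02 in
ȳ = 496802.37 / 13143.36 = 37.80 in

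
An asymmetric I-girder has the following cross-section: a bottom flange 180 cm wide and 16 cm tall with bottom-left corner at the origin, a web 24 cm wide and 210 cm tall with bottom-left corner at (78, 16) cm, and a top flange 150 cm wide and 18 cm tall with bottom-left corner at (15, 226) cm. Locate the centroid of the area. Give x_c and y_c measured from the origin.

x_c = 90.00 cm, y_c = 119.34 cm

Part | A | x̄ᵢ | ȳᵢ | A·x̄ᵢ | A·ȳᵢ
bottom flange | 2880.00 | 90.00 | 8.00 | 259200.00 | 23040.00
web | 5040.00 | 90.00 | 121.00 | 453600.00 | 609840.00
top flange | 2700.00 | 90.00 | 235.00 | 243000.00 | 634500.00
Σ | 10620.00 |  |  | 955800.00 | 1267380.00
x_c = 955800.00 / 10620.00 = 90.00 cm
y_c = 1267380.00 / 10620.00 = 119.34 cm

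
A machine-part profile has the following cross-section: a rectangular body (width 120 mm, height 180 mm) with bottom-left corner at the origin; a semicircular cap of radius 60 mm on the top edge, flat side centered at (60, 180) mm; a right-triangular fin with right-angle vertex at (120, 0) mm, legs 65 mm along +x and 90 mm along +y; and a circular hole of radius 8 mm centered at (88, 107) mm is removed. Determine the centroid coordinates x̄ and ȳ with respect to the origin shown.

rectangular body: A = 120 × 180 = 21600.00, centroid at (60.00, 90.00).
semicircular top: A = ½π·60² = 5654.87, centroid at (60.00, 205.46).
triangular fin: A = ½·65·90 = 2925.00, centroid at (141.67, 30.00).
hole: A = −π·8² = -201.06, centroid at (88.00, 107.00).
ΣA = 29978.80 mm²
ΣAx̄ = (21600.00)(60.00) + (5654.87)(60.00) + (2925.00)(141.67) + (-201.06)(88.00) = 2031973.56 mm³
ΣAȳ = (21600.00)(90.00) + (5654.87)(205.46) + (2925.00)(30.00) + (-201.06)(107.00) = 3172112.39 mm³
x̄ = 2031973.56 / 29978.80 = 67.78 mm
ȳ = 3172112.39 / 29978.80 = 105.81 mm

x̄ = 67.78 mm, ȳ = 105.81 mm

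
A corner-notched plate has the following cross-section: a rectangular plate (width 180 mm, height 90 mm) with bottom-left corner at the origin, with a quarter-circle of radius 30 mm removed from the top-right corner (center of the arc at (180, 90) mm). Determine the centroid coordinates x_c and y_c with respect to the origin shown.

plate: A = 180 × 90 = 16200.00, centroid at (90.00, 45.00).
removed quarter-circle: A = −¼π·30² = -706.86, centroid at (167.27, 77.27).
ΣA = 15493.14 mm², ΣAx_c = 1339765.50 mm³, ΣAy_c = 674382.75 mm³.
x_c = 1339765.50/15493.14 = 86.47 mm; y_c = 674382.75/15493.14 = 43.53 mm.

x_c = 86.47 mm, y_c = 43.53 mm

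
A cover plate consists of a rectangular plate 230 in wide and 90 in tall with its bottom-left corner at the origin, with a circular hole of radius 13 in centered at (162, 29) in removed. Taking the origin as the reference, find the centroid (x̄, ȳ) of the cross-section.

x̄ = 113.76 in, ȳ = 45.42 in

Part | A | x̄ᵢ | ȳᵢ | A·x̄ᵢ | A·ȳᵢ
plate | 20700.00 | 115.00 | 45.00 | 2380500.00 | 931500.00
hole | -530.93 | 162.00 | 29.00 | -86010.52 | -15396.95
Σ | 20169.07 |  |  | 2294489.48 | 916103.05
x̄ = 2294489.48 / 20169.07 = 113.76 in
ȳ = 916103.05 / 20169.07 = 45.42 in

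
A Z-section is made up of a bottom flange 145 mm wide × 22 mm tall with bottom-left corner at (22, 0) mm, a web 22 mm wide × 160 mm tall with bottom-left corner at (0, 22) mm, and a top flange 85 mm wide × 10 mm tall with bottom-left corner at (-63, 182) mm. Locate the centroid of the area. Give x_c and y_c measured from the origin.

x_c = 42.69 mm, y_c = 73.16 mm

bottom flange: A = 145 × 22 = 3190.00, centroid at (94.50, 11.00).
web: A = 22 × 160 = 3520.00, centroid at (11.00, 102.00).
top flange: A = 85 × 10 = 850.00, centroid at (-20.50, 187.00).
ΣA = 7560.00 mm²
ΣAx_c = (3190.00)(94.50) + (3520.00)(11.00) + (850.00)(-20.50) = 322750.00 mm³
ΣAy_c = (3190.00)(11.00) + (3520.00)(102.00) + (850.00)(187.00) = 553080.00 mm³
x_c = 322750.00 / 7560.00 = 42.69 mm
y_c = 553080.00 / 7560.00 = 73.16 mm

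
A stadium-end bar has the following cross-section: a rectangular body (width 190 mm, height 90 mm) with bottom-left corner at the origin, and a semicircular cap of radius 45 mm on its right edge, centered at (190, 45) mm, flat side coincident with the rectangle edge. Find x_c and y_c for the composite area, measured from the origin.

x_c = 112.90 mm, y_c = 45.00 mm

rectangular body: A = 190 × 90 = 17100.00, centroid at (95.00, 45.00).
semicircular end: A = ½π·45² = 3180.86, centroid at (209.10, 45.00).
ΣA = 20280.86 mm², ΣAx_c = 2289613.89 mm³, ΣAy_c = 912638.82 mm³.
x_c = 2289613.89/20280.86 = 112.90 mm; y_c = 912638.82/20280.86 = 45.00 mm.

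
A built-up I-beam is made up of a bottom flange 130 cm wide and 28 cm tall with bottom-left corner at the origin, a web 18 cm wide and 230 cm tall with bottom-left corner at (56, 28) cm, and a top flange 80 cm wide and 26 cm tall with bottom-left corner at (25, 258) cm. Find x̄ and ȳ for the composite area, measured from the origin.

x̄ = 65.00 cm, ȳ = 122.38 cm

bottom flange: A = 130 × 28 = 3640.00, centroid at (65.00, 14.00).
web: A = 18 × 230 = 4140.00, centroid at (65.00, 143.00).
top flange: A = 80 × 26 = 2080.00, centroid at (65.00, 271.00).
ΣA = 9860.00 cm², ΣAx̄ = 640900.00 cm³, ΣAȳ = 1206660.00 cm³.
x̄ = 640900.00/9860.00 = 65.00 cm; ȳ = 1206660.00/9860.00 = 122.38 cm.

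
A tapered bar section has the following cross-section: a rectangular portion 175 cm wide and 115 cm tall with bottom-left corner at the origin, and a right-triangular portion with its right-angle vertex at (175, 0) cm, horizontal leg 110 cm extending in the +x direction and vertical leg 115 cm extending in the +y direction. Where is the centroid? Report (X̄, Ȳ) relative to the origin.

Part | A | x̄ᵢ | ȳᵢ | A·x̄ᵢ | A·ȳᵢ
rectangular portion | 20125.00 | 87.50 | 57.50 | 1760937.50 | 1157187.50
triangular portion | 6325.00 | 211.67 | 38.33 | 1338791.67 | 242458.33
Σ | 26450.00 |  |  | 3099729.17 | 1399645.83
X̄ = 3099729.17 / 26450.00 = 117.19 cm
Ȳ = 1399645.83 / 26450.00 = 52.92 cm

X̄ = 117.19 cm, Ȳ = 52.92 cm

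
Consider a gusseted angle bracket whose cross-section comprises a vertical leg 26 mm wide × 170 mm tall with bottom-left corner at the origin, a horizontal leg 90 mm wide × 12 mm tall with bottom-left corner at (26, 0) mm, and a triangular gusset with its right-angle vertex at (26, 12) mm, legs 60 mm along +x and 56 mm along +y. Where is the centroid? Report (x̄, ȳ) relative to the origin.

x̄ = 29.45 mm, ȳ = 60.40 mm

Part | A | x̄ᵢ | ȳᵢ | A·x̄ᵢ | A·ȳᵢ
vertical leg | 4420.00 | 13.00 | 85.00 | 57460.00 | 375700.00
horizontal leg | 1080.00 | 71.00 | 6.00 | 76680.00 | 6480.00
gusset | 1680.00 | 46.00 | 30.67 | 77280.00 | 51520.00
Σ | 7180.00 |  |  | 211420.00 | 433700.00
x̄ = 211420.00 / 7180.00 = 29.45 mm
ȳ = 433700.00 / 7180.00 = 60.40 mm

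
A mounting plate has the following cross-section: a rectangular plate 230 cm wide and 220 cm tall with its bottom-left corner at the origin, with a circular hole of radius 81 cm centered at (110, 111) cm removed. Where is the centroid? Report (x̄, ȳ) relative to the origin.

x̄ = 118.44 cm, ȳ = 109.31 cm

Part | A | x̄ᵢ | ȳᵢ | A·x̄ᵢ | A·ȳᵢ
plate | 50600.00 | 115.00 | 110.00 | 5819000.00 | 5566000.00
hole | -20611.99 | 110.00 | 111.00 | -2267318.83 | -2287930.82
Σ | 29988.01 |  |  | 3551681.17 | 3278069.18
x̄ = 3551681.17 / 29988.01 = 118.44 cm
ȳ = 3278069.18 / 29988.01 = 109.31 cm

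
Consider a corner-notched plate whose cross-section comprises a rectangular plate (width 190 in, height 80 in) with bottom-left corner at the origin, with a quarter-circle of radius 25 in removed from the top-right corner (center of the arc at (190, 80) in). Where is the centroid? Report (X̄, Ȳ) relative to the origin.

X̄ = 92.18 in, Ȳ = 39.02 in

plate: A = 190 × 80 = 15200.00, centroid at (95.00, 40.00).
removed quarter-circle: A = −¼π·25² = -490.87, centroid at (179.39, 69.39).
ΣA = 14709.13 in²
ΣAX̄ = (15200.00)(95.00) + (-490.87)(179.39) = 1355942.30 in³
ΣAȲ = (15200.00)(40.00) + (-490.87)(69.39) = 573938.43 in³
X̄ = 1355942.30 / 14709.13 = 92.18 in
Ȳ = 573938.43 / 14709.13 = 39.02 in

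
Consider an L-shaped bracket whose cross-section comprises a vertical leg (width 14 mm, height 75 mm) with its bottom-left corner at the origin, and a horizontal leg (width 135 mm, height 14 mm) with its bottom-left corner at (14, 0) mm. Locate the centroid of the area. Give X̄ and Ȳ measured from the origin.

X̄ = 54.89 mm, Ȳ = 17.89 mm

vertical leg: A = 14 × 75 = 1050.00, centroid at (7.00, 37.50).
horizontal leg: A = 135 × 14 = 1890.00, centroid at (81.50, 7.00).
ΣA = 2940.00 mm², ΣAX̄ = 161385.00 mm³, ΣAȲ = 52605.00 mm³.
X̄ = 161385.00/2940.00 = 54.89 mm; Ȳ = 52605.00/2940.00 = 17.89 mm.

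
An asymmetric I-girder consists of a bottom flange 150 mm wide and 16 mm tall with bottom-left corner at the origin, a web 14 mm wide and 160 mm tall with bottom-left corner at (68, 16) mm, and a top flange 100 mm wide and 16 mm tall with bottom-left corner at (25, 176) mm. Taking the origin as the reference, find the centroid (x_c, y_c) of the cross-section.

bottom flange: A = 150 × 16 = 2400.00, centroid at (75.00, 8.00).
web: A = 14 × 160 = 2240.00, centroid at (75.00, 96.00).
top flange: A = 100 × 16 = 1600.00, centroid at (75.00, 184.00).
ΣA = 6240.00 mm²
ΣAx_c = (2400.00)(75.00) + (2240.00)(75.00) + (1600.00)(75.00) = 468000.00 mm³
ΣAy_c = (2400.00)(8.00) + (2240.00)(96.00) + (1600.00)(184.00) = 528640.00 mm³
x_c = 468000.00 / 6240.00 = 75.00 mm
y_c = 528640.00 / 6240.00 = 84.72 mm

x_c = 75.00 mm, y_c = 84.72 mm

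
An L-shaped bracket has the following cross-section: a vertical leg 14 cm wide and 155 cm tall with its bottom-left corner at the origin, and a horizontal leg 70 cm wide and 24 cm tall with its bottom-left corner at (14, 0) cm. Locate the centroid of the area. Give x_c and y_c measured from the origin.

Part | A | x̄ᵢ | ȳᵢ | A·x̄ᵢ | A·ȳᵢ
vertical leg | 2170.00 | 7.00 | 77.50 | 15190.00 | 168175.00
horizontal leg | 1680.00 | 49.00 | 12.00 | 82320.00 | 20160.00
Σ | 3850.00 |  |  | 97510.00 | 188335.00
x_c = 97510.00 / 3850.00 = 25.33 cm
y_c = 188335.00 / 3850.00 = 48.92 cm

x_c = 25.33 cm, y_c = 48.92 cm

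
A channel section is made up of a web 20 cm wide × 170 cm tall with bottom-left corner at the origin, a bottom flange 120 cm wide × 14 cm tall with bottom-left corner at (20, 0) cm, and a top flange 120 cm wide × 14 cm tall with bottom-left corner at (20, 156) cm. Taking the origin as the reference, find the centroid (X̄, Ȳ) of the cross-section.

X̄ = 44.79 cm, Ȳ = 85.00 cm

web: A = 20 × 170 = 3400.00, centroid at (10.00, 85.00).
bottom flange: A = 120 × 14 = 1680.00, centroid at (80.00, 7.00).
top flange: A = 120 × 14 = 1680.00, centroid at (80.00, 163.00).
ΣA = 6760.00 cm²
ΣAX̄ = (3400.00)(10.00) + (1680.00)(80.00) + (1680.00)(80.00) = 302800.00 cm³
ΣAȲ = (3400.00)(85.00) + (1680.00)(7.00) + (1680.00)(163.00) = 574600.00 cm³
X̄ = 302800.00 / 6760.00 = 44.79 cm
Ȳ = 574600.00 / 6760.00 = 85.00 cm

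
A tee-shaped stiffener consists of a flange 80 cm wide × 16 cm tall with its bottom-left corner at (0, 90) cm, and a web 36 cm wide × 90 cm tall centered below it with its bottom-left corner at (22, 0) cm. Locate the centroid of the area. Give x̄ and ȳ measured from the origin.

web: A = 36 × 90 = 3240.00, centroid at (40.00, 45.00).
flange: A = 80 × 16 = 1280.00, centroid at (40.00, 98.00).
ΣA = 4520.00 cm², ΣAx̄ = 180800.00 cm³, ΣAȳ = 271240.00 cm³.
x̄ = 180800.00/4520.00 = 40.00 cm; ȳ = 271240.00/4520.00 = 60.01 cm.

x̄ = 40.00 cm, ȳ = 60.01 cm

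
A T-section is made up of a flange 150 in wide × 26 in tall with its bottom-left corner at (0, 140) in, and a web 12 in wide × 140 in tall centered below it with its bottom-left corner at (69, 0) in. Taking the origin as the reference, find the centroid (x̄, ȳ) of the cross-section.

Part | A | x̄ᵢ | ȳᵢ | A·x̄ᵢ | A·ȳᵢ
web | 1680.00 | 75.00 | 70.00 | 126000.00 | 117600.00
flange | 3900.00 | 75.00 | 153.00 | 292500.00 | 596700.00
Σ | 5580.00 |  |  | 418500.00 | 714300.00
x̄ = 418500.00 / 5580.00 = 75.00 in
ȳ = 714300.00 / 5580.00 = 128.01 in

x̄ = 75.00 in, ȳ = 128.01 in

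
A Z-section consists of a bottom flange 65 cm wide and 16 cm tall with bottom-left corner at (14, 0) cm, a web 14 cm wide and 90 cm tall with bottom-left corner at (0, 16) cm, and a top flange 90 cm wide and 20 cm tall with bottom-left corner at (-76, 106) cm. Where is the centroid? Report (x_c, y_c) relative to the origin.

x_c = 0.34 cm, y_c = 71.70 cm

Part | A | x̄ᵢ | ȳᵢ | A·x̄ᵢ | A·ȳᵢ
bottom flange | 1040.00 | 46.50 | 8.00 | 48360.00 | 8320.00
web | 1260.00 | 7.00 | 61.00 | 8820.00 | 76860.00
top flange | 1800.00 | -31.00 | 116.00 | -55800.00 | 208800.00
Σ | 4100.00 |  |  | 1380.00 | 293980.00
x_c = 1380.00 / 4100.00 = 0.34 cm
y_c = 293980.00 / 4100.00 = 71.70 cm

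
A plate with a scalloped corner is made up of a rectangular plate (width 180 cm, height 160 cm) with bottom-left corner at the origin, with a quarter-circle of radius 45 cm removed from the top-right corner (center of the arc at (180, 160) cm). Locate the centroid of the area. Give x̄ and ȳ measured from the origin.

x̄ = 85.86 cm, ȳ = 76.44 cm

plate: A = 180 × 160 = 28800.00, centroid at (90.00, 80.00).
removed quarter-circle: A = −¼π·45² = -1590.43, centroid at (160.90, 140.90).
ΣA = 27209.57 cm², ΣAx̄ = 2336097.37 cm³, ΣAȳ = 2079906.00 cm³.
x̄ = 2336097.37/27209.57 = 85.86 cm; ȳ = 2079906.00/27209.57 = 76.44 cm.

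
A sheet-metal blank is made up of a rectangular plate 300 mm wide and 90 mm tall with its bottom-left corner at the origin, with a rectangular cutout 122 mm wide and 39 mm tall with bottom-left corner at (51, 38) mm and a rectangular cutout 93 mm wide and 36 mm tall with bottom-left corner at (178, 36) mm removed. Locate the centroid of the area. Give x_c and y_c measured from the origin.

x_c = 146.37 mm, y_c = 40.26 mm

plate: A = 300 × 90 = 27000.00, centroid at (150.00, 45.00).
hole 1: A = −(122 × 39) = -4758.00, centroid at (112.00, 57.50).
hole 2: A = −(93 × 36) = -3348.00, centroid at (224.50, 54.00).
ΣA = 18894.00 mm², ΣAx_c = 2765478.00 mm³, ΣAy_c = 760623.00 mm³.
x_c = 2765478.00/18894.00 = 146.37 mm; y_c = 760623.00/18894.00 = 40.26 mm.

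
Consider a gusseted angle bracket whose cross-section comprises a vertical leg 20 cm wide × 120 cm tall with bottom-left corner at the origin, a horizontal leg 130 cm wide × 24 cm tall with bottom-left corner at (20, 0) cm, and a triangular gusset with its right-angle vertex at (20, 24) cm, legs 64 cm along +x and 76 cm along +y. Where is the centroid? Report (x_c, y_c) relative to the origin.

x_c = 49.01 cm, y_c = 37.90 cm

vertical leg: A = 20 × 120 = 2400.00, centroid at (10.00, 60.00).
horizontal leg: A = 130 × 24 = 3120.00, centroid at (85.00, 12.00).
gusset: A = ½·64·76 = 2432.00, centroid at (41.33, 49.33).
ΣA = 7952.00 cm², ΣAx_c = 389722.67 cm³, ΣAy_c = 301418.67 cm³.
x_c = 389722.67/7952.00 = 49.01 cm; y_c = 301418.67/7952.00 = 37.90 cm.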